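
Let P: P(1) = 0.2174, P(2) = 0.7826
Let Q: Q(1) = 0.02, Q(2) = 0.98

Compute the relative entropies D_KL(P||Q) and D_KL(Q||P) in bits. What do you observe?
D_KL(P||Q) = 0.4944 bits, D_KL(Q||P) = 0.2492 bits. The two directions give different values (D_KL(P||Q) exceeds D_KL(Q||P) by 0.2452 bits): KL divergence is asymmetric.

D_KL(P||Q) = Σ P(x) log₂(P(x)/Q(x))

Computing term by term:
  P(1)·log₂(P(1)/Q(1)) = 0.2174·log₂(0.2174/0.02) = 0.74835
  P(2)·log₂(P(2)/Q(2)) = 0.7826·log₂(0.7826/0.98) = -0.25396

D_KL(P||Q) = 0.74835 - 0.25396 = 0.49439 ≈ 0.4944 bits

D_KL(Q||P) = Σ Q(x) log₂(Q(x)/P(x))

Computing term by term:
  Q(1)·log₂(Q(1)/P(1)) = 0.02·log₂(0.02/0.2174) = -0.06885
  Q(2)·log₂(Q(2)/P(2)) = 0.98·log₂(0.98/0.7826) = 0.31802

D_KL(Q||P) = -0.06885 + 0.31802 = 0.24917 ≈ 0.2492 bits

These are NOT equal (difference: 0.2452 bits). KL divergence is asymmetric: D_KL(P||Q) ≠ D_KL(Q||P) in general.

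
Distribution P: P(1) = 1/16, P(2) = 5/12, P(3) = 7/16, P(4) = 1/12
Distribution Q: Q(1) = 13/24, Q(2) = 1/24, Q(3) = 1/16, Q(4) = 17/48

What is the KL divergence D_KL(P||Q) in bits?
2.2437 bits

D_KL(P||Q) = Σ P(x) log₂(P(x)/Q(x))

Computing term by term:
  P(1)·log₂(P(1)/Q(1)) = (1/16)·log₂((1/16)/(13/24)) = -0.19472
  P(2)·log₂(P(2)/Q(2)) = (5/12)·log₂((5/12)/(1/24)) = 1.38414
  P(3)·log₂(P(3)/Q(3)) = (7/16)·log₂((7/16)/(1/16)) = 1.22822
  P(4)·log₂(P(4)/Q(4)) = (1/12)·log₂((1/12)/(17/48)) = -0.17396

D_KL(P||Q) = -0.19472 + 1.38414 + 1.22822 - 0.17396 = 2.24368 ≈ 2.2437 bits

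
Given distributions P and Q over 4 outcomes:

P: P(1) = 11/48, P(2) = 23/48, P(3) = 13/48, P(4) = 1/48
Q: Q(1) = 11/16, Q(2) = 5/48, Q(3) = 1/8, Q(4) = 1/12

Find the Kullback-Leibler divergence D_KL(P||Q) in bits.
0.9522 bits

D_KL(P||Q) = Σ P(x) log₂(P(x)/Q(x))

Computing term by term:
  P(1)·log₂(P(1)/Q(1)) = (11/48)·log₂((11/48)/(11/16)) = -0.36322
  P(2)·log₂(P(2)/Q(2)) = (23/48)·log₂((23/48)/(5/48)) = 1.05495
  P(3)·log₂(P(3)/Q(3)) = (13/48)·log₂((13/48)/(1/8)) = 0.30211
  P(4)·log₂(P(4)/Q(4)) = (1/48)·log₂((1/48)/(1/12)) = -0.04167

D_KL(P||Q) = -0.36322 + 1.05495 + 0.30211 - 0.04167 = 0.95217 ≈ 0.9522 bits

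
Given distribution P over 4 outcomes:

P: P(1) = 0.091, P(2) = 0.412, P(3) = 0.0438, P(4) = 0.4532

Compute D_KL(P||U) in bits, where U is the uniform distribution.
0.4431 bits

U(i) = 1/4 for all i

D_KL(P||U) = Σ P(x) log₂(P(x) / (1/4))
           = Σ P(x) log₂(P(x)) + log₂(4)
           = log₂(4) - H(P)

H(P) = -Σ P(x) log₂(P(x)):
  -P(1)·log₂(P(1)) = -(0.091)·log₂(0.091) = 0.31468
  -P(2)·log₂(P(2)) = -(0.412)·log₂(0.412) = 0.52706
  -P(3)·log₂(P(3)) = -(0.0438)·log₂(0.0438) = 0.19767
  -P(4)·log₂(P(4)) = -(0.4532)·log₂(0.4532) = 0.51745
H(P) = 0.31468 + 0.52706 + 0.19767 + 0.51745 = 1.55686 bits

log₂(4) = 2.00000 bits

D_KL(P||U) = 2.00000 - 1.55686 = 0.44314 ≈ 0.4431 bits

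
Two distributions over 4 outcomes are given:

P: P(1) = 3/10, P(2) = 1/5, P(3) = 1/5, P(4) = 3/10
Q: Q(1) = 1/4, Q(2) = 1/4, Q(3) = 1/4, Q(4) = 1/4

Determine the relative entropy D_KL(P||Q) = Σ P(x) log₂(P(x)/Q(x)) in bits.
0.0290 bits

D_KL(P||Q) = Σ P(x) log₂(P(x)/Q(x))

Computing term by term:
  P(1)·log₂(P(1)/Q(1)) = (3/10)·log₂((3/10)/(1/4)) = 0.07891
  P(2)·log₂(P(2)/Q(2)) = (1/5)·log₂((1/5)/(1/4)) = -0.06439
  P(3)·log₂(P(3)/Q(3)) = (1/5)·log₂((1/5)/(1/4)) = -0.06439
  P(4)·log₂(P(4)/Q(4)) = (3/10)·log₂((3/10)/(1/4)) = 0.07891

D_KL(P||Q) = 0.07891 - 0.06439 - 0.06439 + 0.07891 = 0.02904 ≈ 0.0290 bits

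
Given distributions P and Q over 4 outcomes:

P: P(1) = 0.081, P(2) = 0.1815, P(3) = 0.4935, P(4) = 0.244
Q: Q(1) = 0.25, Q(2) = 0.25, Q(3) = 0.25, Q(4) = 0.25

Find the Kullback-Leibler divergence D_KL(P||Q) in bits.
0.2601 bits

D_KL(P||Q) = Σ P(x) log₂(P(x)/Q(x))

Computing term by term:
  P(1)·log₂(P(1)/Q(1)) = 0.081·log₂(0.081/0.25) = -0.13170
  P(2)·log₂(P(2)/Q(2)) = 0.1815·log₂(0.1815/0.25) = -0.08385
  P(3)·log₂(P(3)/Q(3)) = 0.4935·log₂(0.4935/0.25) = 0.48418
  P(4)·log₂(P(4)/Q(4)) = 0.244·log₂(0.244/0.25) = -0.00855

D_KL(P||Q) = -0.13170 - 0.08385 + 0.48418 - 0.00855 = 0.26008 ≈ 0.2601 bits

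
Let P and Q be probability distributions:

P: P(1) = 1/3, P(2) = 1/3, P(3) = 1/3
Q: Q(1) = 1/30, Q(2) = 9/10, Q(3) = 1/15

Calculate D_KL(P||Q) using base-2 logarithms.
1.4036 bits

D_KL(P||Q) = Σ P(x) log₂(P(x)/Q(x))

Computing term by term:
  P(1)·log₂(P(1)/Q(1)) = (1/3)·log₂((1/3)/(1/30)) = 1.10731
  P(2)·log₂(P(2)/Q(2)) = (1/3)·log₂((1/3)/(9/10)) = -0.47765
  P(3)·log₂(P(3)/Q(3)) = (1/3)·log₂((1/3)/(1/15)) = 0.77398

D_KL(P||Q) = 1.10731 - 0.47765 + 0.77398 = 1.40364 ≈ 1.4036 bits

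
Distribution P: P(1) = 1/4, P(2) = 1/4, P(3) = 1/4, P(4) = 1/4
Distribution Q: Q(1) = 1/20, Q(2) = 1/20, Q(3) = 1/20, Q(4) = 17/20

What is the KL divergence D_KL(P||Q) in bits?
1.3001 bits

D_KL(P||Q) = Σ P(x) log₂(P(x)/Q(x))

Computing term by term:
  P(1)·log₂(P(1)/Q(1)) = (1/4)·log₂((1/4)/(1/20)) = 0.58048
  P(2)·log₂(P(2)/Q(2)) = (1/4)·log₂((1/4)/(1/20)) = 0.58048
  P(3)·log₂(P(3)/Q(3)) = (1/4)·log₂((1/4)/(1/20)) = 0.58048
  P(4)·log₂(P(4)/Q(4)) = (1/4)·log₂((1/4)/(17/20)) = -0.44138

D_KL(P||Q) = 0.58048 + 0.58048 + 0.58048 - 0.44138 = 1.30006 ≈ 1.3001 bits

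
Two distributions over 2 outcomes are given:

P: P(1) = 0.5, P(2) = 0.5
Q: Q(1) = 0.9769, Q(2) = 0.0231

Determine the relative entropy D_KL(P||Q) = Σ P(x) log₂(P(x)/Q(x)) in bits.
1.7348 bits

D_KL(P||Q) = Σ P(x) log₂(P(x)/Q(x))

Computing term by term:
  P(1)·log₂(P(1)/Q(1)) = 0.5·log₂(0.5/0.9769) = -0.48314
  P(2)·log₂(P(2)/Q(2)) = 0.5·log₂(0.5/0.0231) = 2.21798

D_KL(P||Q) = -0.48314 + 2.21798 = 1.73484 ≈ 1.7348 bits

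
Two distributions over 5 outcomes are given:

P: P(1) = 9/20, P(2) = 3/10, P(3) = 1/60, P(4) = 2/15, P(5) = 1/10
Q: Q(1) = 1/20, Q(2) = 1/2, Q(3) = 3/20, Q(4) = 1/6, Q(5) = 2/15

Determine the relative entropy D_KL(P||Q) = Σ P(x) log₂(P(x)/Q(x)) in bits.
1.0681 bits

D_KL(P||Q) = Σ P(x) log₂(P(x)/Q(x))

Computing term by term:
  P(1)·log₂(P(1)/Q(1)) = (9/20)·log₂((9/20)/(1/20)) = 1.42647
  P(2)·log₂(P(2)/Q(2)) = (3/10)·log₂((3/10)/(1/2)) = -0.22109
  P(3)·log₂(P(3)/Q(3)) = (1/60)·log₂((1/60)/(3/20)) = -0.05283
  P(4)·log₂(P(4)/Q(4)) = (2/15)·log₂((2/15)/(1/6)) = -0.04292
  P(5)·log₂(P(5)/Q(5)) = (1/10)·log₂((1/10)/(2/15)) = -0.04150

D_KL(P||Q) = 1.42647 - 0.22109 - 0.05283 - 0.04292 - 0.04150 = 1.06813 ≈ 1.0681 bits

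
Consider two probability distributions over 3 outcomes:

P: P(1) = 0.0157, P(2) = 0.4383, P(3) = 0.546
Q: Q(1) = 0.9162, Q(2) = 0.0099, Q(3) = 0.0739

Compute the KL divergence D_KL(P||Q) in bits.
3.8800 bits

D_KL(P||Q) = Σ P(x) log₂(P(x)/Q(x))

Computing term by term:
  P(1)·log₂(P(1)/Q(1)) = 0.0157·log₂(0.0157/0.9162) = -0.09211
  P(2)·log₂(P(2)/Q(2)) = 0.4383·log₂(0.4383/0.0099) = 2.39678
  P(3)·log₂(P(3)/Q(3)) = 0.546·log₂(0.546/0.0739) = 1.57535

D_KL(P||Q) = -0.09211 + 2.39678 + 1.57535 = 3.88002 ≈ 3.8800 bits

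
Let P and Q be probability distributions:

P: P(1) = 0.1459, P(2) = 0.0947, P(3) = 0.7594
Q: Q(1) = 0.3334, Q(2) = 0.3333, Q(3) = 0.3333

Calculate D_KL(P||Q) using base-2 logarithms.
0.5563 bits

D_KL(P||Q) = Σ P(x) log₂(P(x)/Q(x))

Computing term by term:
  P(1)·log₂(P(1)/Q(1)) = 0.1459·log₂(0.1459/0.3334) = -0.17395
  P(2)·log₂(P(2)/Q(2)) = 0.0947·log₂(0.0947/0.3333) = -0.17192
  P(3)·log₂(P(3)/Q(3)) = 0.7594·log₂(0.7594/0.3333) = 0.90220

D_KL(P||Q) = -0.17395 - 0.17192 + 0.90220 = 0.55633 ≈ 0.5563 bits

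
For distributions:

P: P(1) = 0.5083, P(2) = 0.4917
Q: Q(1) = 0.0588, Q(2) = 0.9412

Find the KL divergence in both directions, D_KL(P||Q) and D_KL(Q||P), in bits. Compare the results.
D_KL(P||Q) = 1.1211 bits, D_KL(Q||P) = 0.6987 bits. D_KL(P||Q) is larger than D_KL(Q||P) by 0.4224 bits; the two directions differ.

D_KL(P||Q) = Σ P(x) log₂(P(x)/Q(x))

Computing term by term:
  P(1)·log₂(P(1)/Q(1)) = 0.5083·log₂(0.5083/0.0588) = 1.58172
  P(2)·log₂(P(2)/Q(2)) = 0.4917·log₂(0.4917/0.9412) = -0.46059

D_KL(P||Q) = 1.58172 - 0.46059 = 1.12113 ≈ 1.1211 bits

D_KL(Q||P) = Σ Q(x) log₂(Q(x)/P(x))

Computing term by term:
  Q(1)·log₂(Q(1)/P(1)) = 0.0588·log₂(0.0588/0.5083) = -0.18297
  Q(2)·log₂(Q(2)/P(2)) = 0.9412·log₂(0.9412/0.4917) = 0.88164

D_KL(Q||P) = -0.18297 + 0.88164 = 0.69867 ≈ 0.6987 bits

These are NOT equal (difference: 0.4224 bits). KL divergence is asymmetric: D_KL(P||Q) ≠ D_KL(Q||P) in general.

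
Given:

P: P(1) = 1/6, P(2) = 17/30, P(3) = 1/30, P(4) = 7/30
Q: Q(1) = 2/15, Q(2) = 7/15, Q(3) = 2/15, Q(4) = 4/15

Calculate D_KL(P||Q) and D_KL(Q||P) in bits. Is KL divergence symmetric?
D_KL(P||Q) = 0.1008 bits, D_KL(Q||P) = 0.1444 bits. No, KL divergence is not symmetric.

D_KL(P||Q) = Σ P(x) log₂(P(x)/Q(x))

Computing term by term:
  P(1)·log₂(P(1)/Q(1)) = (1/6)·log₂((1/6)/(2/15)) = 0.05365
  P(2)·log₂(P(2)/Q(2)) = (17/30)·log₂((17/30)/(7/15)) = 0.15873
  P(3)·log₂(P(3)/Q(3)) = (1/30)·log₂((1/30)/(2/15)) = -0.06667
  P(4)·log₂(P(4)/Q(4)) = (7/30)·log₂((7/30)/(4/15)) = -0.04495

D_KL(P||Q) = 0.05365 + 0.15873 - 0.06667 - 0.04495 = 0.10076 ≈ 0.1008 bits

D_KL(Q||P) = Σ Q(x) log₂(Q(x)/P(x))

Computing term by term:
  Q(1)·log₂(Q(1)/P(1)) = (2/15)·log₂((2/15)/(1/6)) = -0.04292
  Q(2)·log₂(Q(2)/P(2)) = (7/15)·log₂((7/15)/(17/30)) = -0.13072
  Q(3)·log₂(Q(3)/P(3)) = (2/15)·log₂((2/15)/(1/30)) = 0.26667
  Q(4)·log₂(Q(4)/P(4)) = (4/15)·log₂((4/15)/(7/30)) = 0.05137

D_KL(Q||P) = -0.04292 - 0.13072 + 0.26667 + 0.05137 = 0.14440 ≈ 0.1444 bits

These are NOT equal (difference: 0.0436 bits). KL divergence is asymmetric: D_KL(P||Q) ≠ D_KL(Q||P) in general.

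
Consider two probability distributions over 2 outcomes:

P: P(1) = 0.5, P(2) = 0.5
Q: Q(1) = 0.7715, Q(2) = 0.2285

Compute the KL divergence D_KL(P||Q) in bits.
0.2520 bits

D_KL(P||Q) = Σ P(x) log₂(P(x)/Q(x))

Computing term by term:
  P(1)·log₂(P(1)/Q(1)) = 0.5·log₂(0.5/0.7715) = -0.31287
  P(2)·log₂(P(2)/Q(2)) = 0.5·log₂(0.5/0.2285) = 0.56487

D_KL(P||Q) = -0.31287 + 0.56487 = 0.25200 ≈ 0.2520 bits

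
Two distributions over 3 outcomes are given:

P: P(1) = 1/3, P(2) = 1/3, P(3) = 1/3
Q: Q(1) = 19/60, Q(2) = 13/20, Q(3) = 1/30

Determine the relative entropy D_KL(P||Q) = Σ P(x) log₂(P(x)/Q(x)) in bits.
0.8108 bits

D_KL(P||Q) = Σ P(x) log₂(P(x)/Q(x))

Computing term by term:
  P(1)·log₂(P(1)/Q(1)) = (1/3)·log₂((1/3)/(19/60)) = 0.02467
  P(2)·log₂(P(2)/Q(2)) = (1/3)·log₂((1/3)/(13/20)) = -0.32116
  P(3)·log₂(P(3)/Q(3)) = (1/3)·log₂((1/3)/(1/30)) = 1.10731

D_KL(P||Q) = 0.02467 - 0.32116 + 1.10731 = 0.81082 ≈ 0.8108 bits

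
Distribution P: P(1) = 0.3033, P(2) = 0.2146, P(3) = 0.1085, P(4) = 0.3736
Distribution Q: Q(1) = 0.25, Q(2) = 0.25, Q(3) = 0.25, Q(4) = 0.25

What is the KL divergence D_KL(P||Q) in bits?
0.1232 bits

D_KL(P||Q) = Σ P(x) log₂(P(x)/Q(x))

Computing term by term:
  P(1)·log₂(P(1)/Q(1)) = 0.3033·log₂(0.3033/0.25) = 0.08457
  P(2)·log₂(P(2)/Q(2)) = 0.2146·log₂(0.2146/0.25) = -0.04727
  P(3)·log₂(P(3)/Q(3)) = 0.1085·log₂(0.1085/0.25) = -0.13066
  P(4)·log₂(P(4)/Q(4)) = 0.3736·log₂(0.3736/0.25) = 0.21653

D_KL(P||Q) = 0.08457 - 0.04727 - 0.13066 + 0.21653 = 0.12317 ≈ 0.1232 bits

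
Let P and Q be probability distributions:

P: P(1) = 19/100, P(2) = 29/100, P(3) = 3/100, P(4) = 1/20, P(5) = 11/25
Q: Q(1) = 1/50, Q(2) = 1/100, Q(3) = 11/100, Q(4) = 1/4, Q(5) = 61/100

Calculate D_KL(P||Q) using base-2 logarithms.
1.6462 bits

D_KL(P||Q) = Σ P(x) log₂(P(x)/Q(x))

Computing term by term:
  P(1)·log₂(P(1)/Q(1)) = (19/100)·log₂((19/100)/(1/50)) = 0.61711
  P(2)·log₂(P(2)/Q(2)) = (29/100)·log₂((29/100)/(1/100)) = 1.40881
  P(3)·log₂(P(3)/Q(3)) = (3/100)·log₂((3/100)/(11/100)) = -0.05623
  P(4)·log₂(P(4)/Q(4)) = (1/20)·log₂((1/20)/(1/4)) = -0.11610
  P(5)·log₂(P(5)/Q(5)) = (11/25)·log₂((11/25)/(61/100)) = -0.20737

D_KL(P||Q) = 0.61711 + 1.40881 - 0.05623 - 0.11610 - 0.20737 = 1.64622 ≈ 1.6462 bits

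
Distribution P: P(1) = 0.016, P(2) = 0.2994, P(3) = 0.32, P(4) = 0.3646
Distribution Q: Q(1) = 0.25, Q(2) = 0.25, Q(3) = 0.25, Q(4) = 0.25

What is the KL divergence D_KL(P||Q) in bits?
0.3269 bits

D_KL(P||Q) = Σ P(x) log₂(P(x)/Q(x))

Computing term by term:
  P(1)·log₂(P(1)/Q(1)) = 0.016·log₂(0.016/0.25) = -0.06345
  P(2)·log₂(P(2)/Q(2)) = 0.2994·log₂(0.2994/0.25) = 0.07789
  P(3)·log₂(P(3)/Q(3)) = 0.32·log₂(0.32/0.25) = 0.11397
  P(4)·log₂(P(4)/Q(4)) = 0.3646·log₂(0.3646/0.25) = 0.19848

D_KL(P||Q) = -0.06345 + 0.07789 + 0.11397 + 0.19848 = 0.32689 ≈ 0.3269 bits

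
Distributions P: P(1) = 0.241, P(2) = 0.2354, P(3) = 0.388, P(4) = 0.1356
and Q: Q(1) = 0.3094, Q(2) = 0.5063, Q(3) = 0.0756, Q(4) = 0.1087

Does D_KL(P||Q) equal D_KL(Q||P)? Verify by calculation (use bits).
D_KL(P||Q) = 0.6118 bits, D_KL(Q||P) = 0.4579 bits. No — D_KL(P||Q) ≠ D_KL(Q||P) for this pair.

D_KL(P||Q) = Σ P(x) log₂(P(x)/Q(x))

Computing term by term:
  P(1)·log₂(P(1)/Q(1)) = 0.241·log₂(0.241/0.3094) = -0.08687
  P(2)·log₂(P(2)/Q(2)) = 0.2354·log₂(0.2354/0.5063) = -0.26009
  P(3)·log₂(P(3)/Q(3)) = 0.388·log₂(0.388/0.0756) = 0.91552
  P(4)·log₂(P(4)/Q(4)) = 0.1356·log₂(0.1356/0.1087) = 0.04326

D_KL(P||Q) = -0.08687 - 0.26009 + 0.91552 + 0.04326 = 0.61182 ≈ 0.6118 bits

D_KL(Q||P) = Σ Q(x) log₂(Q(x)/P(x))

Computing term by term:
  Q(1)·log₂(Q(1)/P(1)) = 0.3094·log₂(0.3094/0.241) = 0.11152
  Q(2)·log₂(Q(2)/P(2)) = 0.5063·log₂(0.5063/0.2354) = 0.55940
  Q(3)·log₂(Q(3)/P(3)) = 0.0756·log₂(0.0756/0.388) = -0.17839
  Q(4)·log₂(Q(4)/P(4)) = 0.1087·log₂(0.1087/0.1356) = -0.03468

D_KL(Q||P) = 0.11152 + 0.55940 - 0.17839 - 0.03468 = 0.45785 ≈ 0.4579 bits

These are NOT equal (difference: 0.1539 bits). KL divergence is asymmetric: D_KL(P||Q) ≠ D_KL(Q||P) in general.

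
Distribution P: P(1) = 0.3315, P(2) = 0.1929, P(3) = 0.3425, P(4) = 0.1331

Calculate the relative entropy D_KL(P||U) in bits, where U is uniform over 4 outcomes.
0.0973 bits

U(i) = 1/4 for all i

D_KL(P||U) = Σ P(x) log₂(P(x) / (1/4))
           = Σ P(x) log₂(P(x)) + log₂(4)
           = log₂(4) - H(P)

H(P) = -Σ P(x) log₂(P(x)):
  -P(1)·log₂(P(1)) = -(0.3315)·log₂(0.3315) = 0.52805
  -P(2)·log₂(P(2)) = -(0.1929)·log₂(0.1929) = 0.45796
  -P(3)·log₂(P(3)) = -(0.3425)·log₂(0.3425) = 0.52944
  -P(4)·log₂(P(4)) = -(0.1331)·log₂(0.1331) = 0.38724
H(P) = 0.52805 + 0.45796 + 0.52944 + 0.38724 = 1.90269 bits

log₂(4) = 2.00000 bits

D_KL(P||U) = 2.00000 - 1.90269 = 0.09731 ≈ 0.0973 bits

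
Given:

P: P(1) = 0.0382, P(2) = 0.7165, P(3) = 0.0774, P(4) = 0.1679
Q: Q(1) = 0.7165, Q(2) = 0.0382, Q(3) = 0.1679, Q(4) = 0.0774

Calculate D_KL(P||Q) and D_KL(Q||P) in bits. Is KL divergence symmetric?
D_KL(P||Q) = 2.9699 bits, D_KL(Q||P) = 2.9699 bits. The two values coincide for this particular pair, but no — KL divergence is not symmetric in general.

D_KL(P||Q) = Σ P(x) log₂(P(x)/Q(x))

Computing term by term:
  P(1)·log₂(P(1)/Q(1)) = 0.0382·log₂(0.0382/0.7165) = -0.16156
  P(2)·log₂(P(2)/Q(2)) = 0.7165·log₂(0.7165/0.0382) = 3.03031
  P(3)·log₂(P(3)/Q(3)) = 0.0774·log₂(0.0774/0.1679) = -0.08647
  P(4)·log₂(P(4)/Q(4)) = 0.1679·log₂(0.1679/0.0774) = 0.18758

D_KL(P||Q) = -0.16156 + 3.03031 - 0.08647 + 0.18758 = 2.96986 ≈ 2.9699 bits

D_KL(Q||P) = Σ Q(x) log₂(Q(x)/P(x))

Computing term by term:
  Q(1)·log₂(Q(1)/P(1)) = 0.7165·log₂(0.7165/0.0382) = 3.03031
  Q(2)·log₂(Q(2)/P(2)) = 0.0382·log₂(0.0382/0.7165) = -0.16156
  Q(3)·log₂(Q(3)/P(3)) = 0.1679·log₂(0.1679/0.0774) = 0.18758
  Q(4)·log₂(Q(4)/P(4)) = 0.0774·log₂(0.0774/0.1679) = -0.08647

D_KL(Q||P) = 3.03031 - 0.16156 + 0.18758 - 0.08647 = 2.96986 ≈ 2.9699 bits

These ARE equal here. Q is P with outcomes relabeled (Q(1) = P(2), Q(2) = P(1), Q(3) = P(4), Q(4) = P(3)) by a relabeling that is its own inverse, so the two sums contain exactly the same terms in a different order. This is a special case — KL divergence is not symmetric in general: D_KL(P||Q) ≠ D_KL(Q||P) for most P, Q.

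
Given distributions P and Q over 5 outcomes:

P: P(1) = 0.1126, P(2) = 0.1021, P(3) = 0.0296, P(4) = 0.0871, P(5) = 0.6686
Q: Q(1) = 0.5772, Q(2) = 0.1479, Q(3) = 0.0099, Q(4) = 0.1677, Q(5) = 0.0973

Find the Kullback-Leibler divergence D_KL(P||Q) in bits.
1.5035 bits

D_KL(P||Q) = Σ P(x) log₂(P(x)/Q(x))

Computing term by term:
  P(1)·log₂(P(1)/Q(1)) = 0.1126·log₂(0.1126/0.5772) = -0.26550
  P(2)·log₂(P(2)/Q(2)) = 0.1021·log₂(0.1021/0.1479) = -0.05459
  P(3)·log₂(P(3)/Q(3)) = 0.0296·log₂(0.0296/0.0099) = 0.04677
  P(4)·log₂(P(4)/Q(4)) = 0.0871·log₂(0.0871/0.1677) = -0.08232
  P(5)·log₂(P(5)/Q(5)) = 0.6686·log₂(0.6686/0.0973) = 1.85913

D_KL(P||Q) = -0.26550 - 0.05459 + 0.04677 - 0.08232 + 1.85913 = 1.50349 ≈ 1.5035 bits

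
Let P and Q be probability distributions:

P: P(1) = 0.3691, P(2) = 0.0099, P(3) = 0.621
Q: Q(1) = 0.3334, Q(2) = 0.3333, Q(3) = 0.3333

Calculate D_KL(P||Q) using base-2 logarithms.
0.5615 bits

D_KL(P||Q) = Σ P(x) log₂(P(x)/Q(x))

Computing term by term:
  P(1)·log₂(P(1)/Q(1)) = 0.3691·log₂(0.3691/0.3334) = 0.05417
  P(2)·log₂(P(2)/Q(2)) = 0.0099·log₂(0.0099/0.3333) = -0.05023
  P(3)·log₂(P(3)/Q(3)) = 0.621·log₂(0.621/0.3333) = 0.55752

D_KL(P||Q) = 0.05417 - 0.05023 + 0.55752 = 0.56146 ≈ 0.5615 bits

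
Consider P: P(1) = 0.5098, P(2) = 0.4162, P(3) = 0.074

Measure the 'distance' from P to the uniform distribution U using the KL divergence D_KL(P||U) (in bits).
0.2851 bits

U(i) = 1/3 for all i

D_KL(P||U) = Σ P(x) log₂(P(x) / (1/3))
           = Σ P(x) log₂(P(x)) + log₂(3)
           = log₂(3) - H(P)

H(P) = -Σ P(x) log₂(P(x)):
  -P(1)·log₂(P(1)) = -(0.5098)·log₂(0.5098) = 0.49552
  -P(2)·log₂(P(2)) = -(0.4162)·log₂(0.4162) = 0.52635
  -P(3)·log₂(P(3)) = -(0.074)·log₂(0.074) = 0.27797
H(P) = 0.49552 + 0.52635 + 0.27797 = 1.29984 bits

log₂(3) = 1.58496 bits

D_KL(P||U) = 1.58496 - 1.29984 = 0.28512 ≈ 0.2851 bits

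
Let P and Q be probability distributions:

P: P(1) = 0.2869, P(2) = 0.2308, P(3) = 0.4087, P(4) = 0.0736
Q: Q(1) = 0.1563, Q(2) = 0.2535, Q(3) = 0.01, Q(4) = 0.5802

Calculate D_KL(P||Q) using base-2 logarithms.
2.1887 bits

D_KL(P||Q) = Σ P(x) log₂(P(x)/Q(x))

Computing term by term:
  P(1)·log₂(P(1)/Q(1)) = 0.2869·log₂(0.2869/0.1563) = 0.25139
  P(2)·log₂(P(2)/Q(2)) = 0.2308·log₂(0.2308/0.2535) = -0.03124
  P(3)·log₂(P(3)/Q(3)) = 0.4087·log₂(0.4087/0.01) = 2.18776
  P(4)·log₂(P(4)/Q(4)) = 0.0736·log₂(0.0736/0.5802) = -0.21924

D_KL(P||Q) = 0.25139 - 0.03124 + 2.18776 - 0.21924 = 2.18867 ≈ 2.1887 bits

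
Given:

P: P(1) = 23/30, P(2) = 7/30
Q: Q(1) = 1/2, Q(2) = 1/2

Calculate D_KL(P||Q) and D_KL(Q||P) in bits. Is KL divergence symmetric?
D_KL(P||Q) = 0.2162 bits, D_KL(Q||P) = 0.2414 bits. No, KL divergence is not symmetric.

D_KL(P||Q) = Σ P(x) log₂(P(x)/Q(x))

Computing term by term:
  P(1)·log₂(P(1)/Q(1)) = (23/30)·log₂((23/30)/(1/2)) = 0.47278
  P(2)·log₂(P(2)/Q(2)) = (7/30)·log₂((7/30)/(1/2)) = -0.25656

D_KL(P||Q) = 0.47278 - 0.25656 = 0.21622 ≈ 0.2162 bits

D_KL(Q||P) = Σ Q(x) log₂(Q(x)/P(x))

Computing term by term:
  Q(1)·log₂(Q(1)/P(1)) = (1/2)·log₂((1/2)/(23/30)) = -0.30834
  Q(2)·log₂(Q(2)/P(2)) = (1/2)·log₂((1/2)/(7/30)) = 0.54977

D_KL(Q||P) = -0.30834 + 0.54977 = 0.24143 ≈ 0.2414 bits

These are NOT equal (difference: 0.0252 bits). KL divergence is asymmetric: D_KL(P||Q) ≠ D_KL(Q||P) in general.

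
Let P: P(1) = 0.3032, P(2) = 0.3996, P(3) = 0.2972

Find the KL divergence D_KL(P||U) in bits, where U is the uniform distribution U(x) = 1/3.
0.0139 bits

U(i) = 1/3 for all i

D_KL(P||U) = Σ P(x) log₂(P(x) / (1/3))
           = Σ P(x) log₂(P(x)) + log₂(3)
           = log₂(3) - H(P)

H(P) = -Σ P(x) log₂(P(x)):
  -P(1)·log₂(P(1)) = -(0.3032)·log₂(0.3032) = 0.52201
  -P(2)·log₂(P(2)) = -(0.3996)·log₂(0.3996) = 0.52882
  -P(3)·log₂(P(3)) = -(0.2972)·log₂(0.2972) = 0.52025
H(P) = 0.52201 + 0.52882 + 0.52025 = 1.57108 bits

log₂(3) = 1.58496 bits

D_KL(P||U) = 1.58496 - 1.57108 = 0.01388 ≈ 0.0139 bits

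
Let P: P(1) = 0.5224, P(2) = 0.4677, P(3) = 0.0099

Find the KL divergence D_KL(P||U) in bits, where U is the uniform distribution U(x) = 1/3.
0.5169 bits

U(i) = 1/3 for all i

D_KL(P||U) = Σ P(x) log₂(P(x) / (1/3))
           = Σ P(x) log₂(P(x)) + log₂(3)
           = log₂(3) - H(P)

H(P) = -Σ P(x) log₂(P(x)):
  -P(1)·log₂(P(1)) = -(0.5224)·log₂(0.5224) = 0.48937
  -P(2)·log₂(P(2)) = -(0.4677)·log₂(0.4677) = 0.51276
  -P(3)·log₂(P(3)) = -(0.0099)·log₂(0.0099) = 0.06592
H(P) = 0.48937 + 0.51276 + 0.06592 = 1.06805 bits

log₂(3) = 1.58496 bits

D_KL(P||U) = 1.58496 - 1.06805 = 0.51691 ≈ 0.5169 bits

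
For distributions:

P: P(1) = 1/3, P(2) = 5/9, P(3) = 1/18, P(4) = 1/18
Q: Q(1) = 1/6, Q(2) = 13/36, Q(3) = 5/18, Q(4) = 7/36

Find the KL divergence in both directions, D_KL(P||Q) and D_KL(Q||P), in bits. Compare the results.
D_KL(P||Q) = 0.4492 bits, D_KL(Q||P) = 0.6053 bits. D_KL(Q||P) is larger than D_KL(P||Q) by 0.1561 bits; the two directions differ.

D_KL(P||Q) = Σ P(x) log₂(P(x)/Q(x))

Computing term by term:
  P(1)·log₂(P(1)/Q(1)) = (1/3)·log₂((1/3)/(1/6)) = 0.33333
  P(2)·log₂(P(2)/Q(2)) = (5/9)·log₂((5/9)/(13/36)) = 0.34527
  P(3)·log₂(P(3)/Q(3)) = (1/18)·log₂((1/18)/(5/18)) = -0.12900
  P(4)·log₂(P(4)/Q(4)) = (1/18)·log₂((1/18)/(7/36)) = -0.10041

D_KL(P||Q) = 0.33333 + 0.34527 - 0.12900 - 0.10041 = 0.44919 ≈ 0.4492 bits

D_KL(Q||P) = Σ Q(x) log₂(Q(x)/P(x))

Computing term by term:
  Q(1)·log₂(Q(1)/P(1)) = (1/6)·log₂((1/6)/(1/3)) = -0.16667
  Q(2)·log₂(Q(2)/P(2)) = (13/36)·log₂((13/36)/(5/9)) = -0.22443
  Q(3)·log₂(Q(3)/P(3)) = (5/18)·log₂((5/18)/(1/18)) = 0.64498
  Q(4)·log₂(Q(4)/P(4)) = (7/36)·log₂((7/36)/(1/18)) = 0.35143

D_KL(Q||P) = -0.16667 - 0.22443 + 0.64498 + 0.35143 = 0.60531 ≈ 0.6053 bits

These are NOT equal (difference: 0.1561 bits). KL divergence is asymmetric: D_KL(P||Q) ≠ D_KL(Q||P) in general.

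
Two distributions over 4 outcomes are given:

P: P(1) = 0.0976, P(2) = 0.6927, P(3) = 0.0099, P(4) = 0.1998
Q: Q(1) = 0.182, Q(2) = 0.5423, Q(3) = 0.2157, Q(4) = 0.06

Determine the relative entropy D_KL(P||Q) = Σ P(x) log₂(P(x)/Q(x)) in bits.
0.4596 bits

D_KL(P||Q) = Σ P(x) log₂(P(x)/Q(x))

Computing term by term:
  P(1)·log₂(P(1)/Q(1)) = 0.0976·log₂(0.0976/0.182) = -0.08774
  P(2)·log₂(P(2)/Q(2)) = 0.6927·log₂(0.6927/0.5423) = 0.24462
  P(3)·log₂(P(3)/Q(3)) = 0.0099·log₂(0.0099/0.2157) = -0.04401
  P(4)·log₂(P(4)/Q(4)) = 0.1998·log₂(0.1998/0.06) = 0.34676

D_KL(P||Q) = -0.08774 + 0.24462 - 0.04401 + 0.34676 = 0.45963 ≈ 0.4596 bits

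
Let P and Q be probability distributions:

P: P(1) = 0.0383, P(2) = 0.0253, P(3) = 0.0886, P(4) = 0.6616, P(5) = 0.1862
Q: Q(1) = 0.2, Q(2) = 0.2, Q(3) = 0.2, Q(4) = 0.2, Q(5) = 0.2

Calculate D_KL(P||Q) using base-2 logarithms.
0.8518 bits

D_KL(P||Q) = Σ P(x) log₂(P(x)/Q(x))

Computing term by term:
  P(1)·log₂(P(1)/Q(1)) = 0.0383·log₂(0.0383/0.2) = -0.09133
  P(2)·log₂(P(2)/Q(2)) = 0.0253·log₂(0.0253/0.2) = -0.07546
  P(3)·log₂(P(3)/Q(3)) = 0.0886·log₂(0.0886/0.2) = -0.10407
  P(4)·log₂(P(4)/Q(4)) = 0.6616·log₂(0.6616/0.2) = 1.14189
  P(5)·log₂(P(5)/Q(5)) = 0.1862·log₂(0.1862/0.2) = -0.01921

D_KL(P||Q) = -0.09133 - 0.07546 - 0.10407 + 1.14189 - 0.01921 = 0.85182 ≈ 0.8518 bits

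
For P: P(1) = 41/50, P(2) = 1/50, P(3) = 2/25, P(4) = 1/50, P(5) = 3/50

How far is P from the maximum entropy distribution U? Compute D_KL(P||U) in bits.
1.3264 bits

U(i) = 1/5 for all i

D_KL(P||U) = Σ P(x) log₂(P(x) / (1/5))
           = Σ P(x) log₂(P(x)) + log₂(5)
           = log₂(5) - H(P)

H(P) = -Σ P(x) log₂(P(x)):
  -P(1)·log₂(P(1)) = -(41/50)·log₂(41/50) = 0.23477
  -P(2)·log₂(P(2)) = -(1/50)·log₂(1/50) = 0.11288
  -P(3)·log₂(P(3)) = -(2/25)·log₂(2/25) = 0.29151
  -P(4)·log₂(P(4)) = -(1/50)·log₂(1/50) = 0.11288
  -P(5)·log₂(P(5)) = -(3/50)·log₂(3/50) = 0.24353
H(P) = 0.23477 + 0.11288 + 0.29151 + 0.11288 + 0.24353 = 0.99557 bits

log₂(5) = 2.32193 bits

D_KL(P||U) = 2.32193 - 0.99557 = 1.32636 ≈ 1.3264 bits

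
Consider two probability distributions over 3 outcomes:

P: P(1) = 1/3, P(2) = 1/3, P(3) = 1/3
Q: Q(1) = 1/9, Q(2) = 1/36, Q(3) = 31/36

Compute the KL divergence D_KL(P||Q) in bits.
1.2669 bits

D_KL(P||Q) = Σ P(x) log₂(P(x)/Q(x))

Computing term by term:
  P(1)·log₂(P(1)/Q(1)) = (1/3)·log₂((1/3)/(1/9)) = 0.52832
  P(2)·log₂(P(2)/Q(2)) = (1/3)·log₂((1/3)/(1/36)) = 1.19499
  P(3)·log₂(P(3)/Q(3)) = (1/3)·log₂((1/3)/(31/36)) = -0.45641

D_KL(P||Q) = 0.52832 + 1.19499 - 0.45641 = 1.26690 ≈ 1.2669 bits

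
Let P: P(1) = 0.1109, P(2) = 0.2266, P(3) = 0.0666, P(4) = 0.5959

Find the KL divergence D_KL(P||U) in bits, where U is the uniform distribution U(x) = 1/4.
0.4575 bits

U(i) = 1/4 for all i

D_KL(P||U) = Σ P(x) log₂(P(x) / (1/4))
           = Σ P(x) log₂(P(x)) + log₂(4)
           = log₂(4) - H(P)

H(P) = -Σ P(x) log₂(P(x)):
  -P(1)·log₂(P(1)) = -(0.1109)·log₂(0.1109) = 0.35185
  -P(2)·log₂(P(2)) = -(0.2266)·log₂(0.2266) = 0.48533
  -P(3)·log₂(P(3)) = -(0.0666)·log₂(0.0666) = 0.26030
  -P(4)·log₂(P(4)) = -(0.5959)·log₂(0.5959) = 0.44505
H(P) = 0.35185 + 0.48533 + 0.26030 + 0.44505 = 1.54253 bits

log₂(4) = 2.00000 bits

D_KL(P||U) = 2.00000 - 1.54253 = 0.45747 ≈ 0.4575 bits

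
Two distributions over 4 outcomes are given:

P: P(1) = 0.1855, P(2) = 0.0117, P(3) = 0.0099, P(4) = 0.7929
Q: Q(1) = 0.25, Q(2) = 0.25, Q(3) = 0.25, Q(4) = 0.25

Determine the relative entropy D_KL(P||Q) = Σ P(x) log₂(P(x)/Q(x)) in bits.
1.1427 bits

D_KL(P||Q) = Σ P(x) log₂(P(x)/Q(x))

Computing term by term:
  P(1)·log₂(P(1)/Q(1)) = 0.1855·log₂(0.1855/0.25) = -0.07986
  P(2)·log₂(P(2)/Q(2)) = 0.0117·log₂(0.0117/0.25) = -0.05168
  P(3)·log₂(P(3)/Q(3)) = 0.0099·log₂(0.0099/0.25) = -0.04612
  P(4)·log₂(P(4)/Q(4)) = 0.7929·log₂(0.7929/0.25) = 1.32035

D_KL(P||Q) = -0.07986 - 0.05168 - 0.04612 + 1.32035 = 1.14269 ≈ 1.1427 bits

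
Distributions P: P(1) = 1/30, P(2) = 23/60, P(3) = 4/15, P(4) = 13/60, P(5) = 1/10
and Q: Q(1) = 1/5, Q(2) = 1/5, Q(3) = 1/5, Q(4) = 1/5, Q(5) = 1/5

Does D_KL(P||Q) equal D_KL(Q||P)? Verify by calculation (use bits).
D_KL(P||Q) = 0.3093 bits, D_KL(Q||P) = 0.4232 bits. No — D_KL(P||Q) ≠ D_KL(Q||P) for this pair.

D_KL(P||Q) = Σ P(x) log₂(P(x)/Q(x))

Computing term by term:
  P(1)·log₂(P(1)/Q(1)) = (1/30)·log₂((1/30)/(1/5)) = -0.08617
  P(2)·log₂(P(2)/Q(2)) = (23/60)·log₂((23/60)/(1/5)) = 0.35980
  P(3)·log₂(P(3)/Q(3)) = (4/15)·log₂((4/15)/(1/5)) = 0.11068
  P(4)·log₂(P(4)/Q(4)) = (13/60)·log₂((13/60)/(1/5)) = 0.02502
  P(5)·log₂(P(5)/Q(5)) = (1/10)·log₂((1/10)/(1/5)) = -0.10000

D_KL(P||Q) = -0.08617 + 0.35980 + 0.11068 + 0.02502 - 0.10000 = 0.30933 ≈ 0.3093 bits

D_KL(Q||P) = Σ Q(x) log₂(Q(x)/P(x))

Computing term by term:
  Q(1)·log₂(Q(1)/P(1)) = (1/5)·log₂((1/5)/(1/30)) = 0.51699
  Q(2)·log₂(Q(2)/P(2)) = (1/5)·log₂((1/5)/(23/60)) = -0.18772
  Q(3)·log₂(Q(3)/P(3)) = (1/5)·log₂((1/5)/(4/15)) = -0.08301
  Q(4)·log₂(Q(4)/P(4)) = (1/5)·log₂((1/5)/(13/60)) = -0.02310
  Q(5)·log₂(Q(5)/P(5)) = (1/5)·log₂((1/5)/(1/10)) = 0.20000

D_KL(Q||P) = 0.51699 - 0.18772 - 0.08301 - 0.02310 + 0.20000 = 0.42316 ≈ 0.4232 bits

These are NOT equal (difference: 0.1139 bits). KL divergence is asymmetric: D_KL(P||Q) ≠ D_KL(Q||P) in general.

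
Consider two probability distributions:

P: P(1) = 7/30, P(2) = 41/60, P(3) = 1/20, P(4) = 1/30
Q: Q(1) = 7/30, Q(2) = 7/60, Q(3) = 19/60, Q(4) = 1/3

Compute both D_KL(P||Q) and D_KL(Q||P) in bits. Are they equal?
D_KL(P||Q) = 1.4988 bits, D_KL(Q||P) = 1.6531 bits. No, they are not equal.

D_KL(P||Q) = Σ P(x) log₂(P(x)/Q(x))

Computing term by term:
  P(1)·log₂(P(1)/Q(1)) = (7/30)·log₂((7/30)/(7/30)) = 0.00000
  P(2)·log₂(P(2)/Q(2)) = (41/60)·log₂((41/60)/(7/60)) = 1.74263
  P(3)·log₂(P(3)/Q(3)) = (1/20)·log₂((1/20)/(19/60)) = -0.13315
  P(4)·log₂(P(4)/Q(4)) = (1/30)·log₂((1/30)/(1/3)) = -0.11073

D_KL(P||Q) = 0.00000 + 1.74263 - 0.13315 - 0.11073 = 1.49875 ≈ 1.4988 bits

D_KL(Q||P) = Σ Q(x) log₂(Q(x)/P(x))

Computing term by term:
  Q(1)·log₂(Q(1)/P(1)) = (7/30)·log₂((7/30)/(7/30)) = 0.00000
  Q(2)·log₂(Q(2)/P(2)) = (7/60)·log₂((7/60)/(41/60)) = -0.29752
  Q(3)·log₂(Q(3)/P(3)) = (19/60)·log₂((19/60)/(1/20)) = 0.84327
  Q(4)·log₂(Q(4)/P(4)) = (1/3)·log₂((1/3)/(1/30)) = 1.10731

D_KL(Q||P) = 0.00000 - 0.29752 + 0.84327 + 1.10731 = 1.65306 ≈ 1.6531 bits

These are NOT equal (difference: 0.1543 bits). KL divergence is asymmetric: D_KL(P||Q) ≠ D_KL(Q||P) in general.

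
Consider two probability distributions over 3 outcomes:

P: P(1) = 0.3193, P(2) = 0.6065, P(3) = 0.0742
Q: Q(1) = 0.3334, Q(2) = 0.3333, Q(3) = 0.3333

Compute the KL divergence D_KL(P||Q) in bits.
0.3431 bits

D_KL(P||Q) = Σ P(x) log₂(P(x)/Q(x))

Computing term by term:
  P(1)·log₂(P(1)/Q(1)) = 0.3193·log₂(0.3193/0.3334) = -0.01991
  P(2)·log₂(P(2)/Q(2)) = 0.6065·log₂(0.6065/0.3333) = 0.52383
  P(3)·log₂(P(3)/Q(3)) = 0.0742·log₂(0.0742/0.3333) = -0.16082

D_KL(P||Q) = -0.01991 + 0.52383 - 0.16082 = 0.34310 ≈ 0.3431 bits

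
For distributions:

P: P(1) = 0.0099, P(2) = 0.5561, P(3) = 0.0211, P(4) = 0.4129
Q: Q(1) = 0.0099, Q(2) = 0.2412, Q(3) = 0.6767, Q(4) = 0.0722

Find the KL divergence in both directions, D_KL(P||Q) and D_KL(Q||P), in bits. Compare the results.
D_KL(P||Q) = 1.6033 bits, D_KL(Q||P) = 2.9134 bits. D_KL(Q||P) is larger than D_KL(P||Q) by 1.3101 bits; the two directions differ.

D_KL(P||Q) = Σ P(x) log₂(P(x)/Q(x))

Computing term by term:
  P(1)·log₂(P(1)/Q(1)) = 0.0099·log₂(0.0099/0.0099) = 0.00000
  P(2)·log₂(P(2)/Q(2)) = 0.5561·log₂(0.5561/0.2412) = 0.67016
  P(3)·log₂(P(3)/Q(3)) = 0.0211·log₂(0.0211/0.6767) = -0.10557
  P(4)·log₂(P(4)/Q(4)) = 0.4129·log₂(0.4129/0.0722) = 1.03874

D_KL(P||Q) = 0.00000 + 0.67016 - 0.10557 + 1.03874 = 1.60333 ≈ 1.6033 bits

D_KL(Q||P) = Σ Q(x) log₂(Q(x)/P(x))

Computing term by term:
  Q(1)·log₂(Q(1)/P(1)) = 0.0099·log₂(0.0099/0.0099) = 0.00000
  Q(2)·log₂(Q(2)/P(2)) = 0.2412·log₂(0.2412/0.5561) = -0.29067
  Q(3)·log₂(Q(3)/P(3)) = 0.6767·log₂(0.6767/0.0211) = 3.38567
  Q(4)·log₂(Q(4)/P(4)) = 0.0722·log₂(0.0722/0.4129) = -0.18164

D_KL(Q||P) = 0.00000 - 0.29067 + 3.38567 - 0.18164 = 2.91336 ≈ 2.9134 bits

These are NOT equal (difference: 1.3101 bits). KL divergence is asymmetric: D_KL(P||Q) ≠ D_KL(Q||P) in general.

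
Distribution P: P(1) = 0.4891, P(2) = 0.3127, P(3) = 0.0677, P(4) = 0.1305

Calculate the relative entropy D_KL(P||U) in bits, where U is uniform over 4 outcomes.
0.3245 bits

U(i) = 1/4 for all i

D_KL(P||U) = Σ P(x) log₂(P(x) / (1/4))
           = Σ P(x) log₂(P(x)) + log₂(4)
           = log₂(4) - H(P)

H(P) = -Σ P(x) log₂(P(x)):
  -P(1)·log₂(P(1)) = -(0.4891)·log₂(0.4891) = 0.50465
  -P(2)·log₂(P(2)) = -(0.3127)·log₂(0.3127) = 0.52444
  -P(3)·log₂(P(3)) = -(0.0677)·log₂(0.0677) = 0.26299
  -P(4)·log₂(P(4)) = -(0.1305)·log₂(0.1305) = 0.38339
H(P) = 0.50465 + 0.52444 + 0.26299 + 0.38339 = 1.67547 bits

log₂(4) = 2.00000 bits

D_KL(P||U) = 2.00000 - 1.67547 = 0.32453 ≈ 0.3245 bits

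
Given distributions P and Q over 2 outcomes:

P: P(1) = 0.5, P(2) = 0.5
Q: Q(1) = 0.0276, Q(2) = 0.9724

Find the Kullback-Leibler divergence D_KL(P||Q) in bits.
1.6098 bits

D_KL(P||Q) = Σ P(x) log₂(P(x)/Q(x))

Computing term by term:
  P(1)·log₂(P(1)/Q(1)) = 0.5·log₂(0.5/0.0276) = 2.08959
  P(2)·log₂(P(2)/Q(2)) = 0.5·log₂(0.5/0.9724) = -0.47981

D_KL(P||Q) = 2.08959 - 0.47981 = 1.60978 ≈ 1.6098 bits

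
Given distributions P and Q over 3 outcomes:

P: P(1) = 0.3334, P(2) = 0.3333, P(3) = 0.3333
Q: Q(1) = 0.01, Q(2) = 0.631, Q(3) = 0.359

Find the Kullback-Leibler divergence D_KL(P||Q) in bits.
1.3441 bits

D_KL(P||Q) = Σ P(x) log₂(P(x)/Q(x))

Computing term by term:
  P(1)·log₂(P(1)/Q(1)) = 0.3334·log₂(0.3334/0.01) = 1.68673
  P(2)·log₂(P(2)/Q(2)) = 0.3333·log₂(0.3333/0.631) = -0.30691
  P(3)·log₂(P(3)/Q(3)) = 0.3333·log₂(0.3333/0.359) = -0.03572

D_KL(P||Q) = 1.68673 - 0.30691 - 0.03572 = 1.34410 ≈ 1.3441 bits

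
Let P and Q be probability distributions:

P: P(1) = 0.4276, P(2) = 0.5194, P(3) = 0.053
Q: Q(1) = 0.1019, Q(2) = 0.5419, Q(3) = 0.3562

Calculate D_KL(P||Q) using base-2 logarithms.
0.7073 bits

D_KL(P||Q) = Σ P(x) log₂(P(x)/Q(x))

Computing term by term:
  P(1)·log₂(P(1)/Q(1)) = 0.4276·log₂(0.4276/0.1019) = 0.88475
  P(2)·log₂(P(2)/Q(2)) = 0.5194·log₂(0.5194/0.5419) = -0.03178
  P(3)·log₂(P(3)/Q(3)) = 0.053·log₂(0.053/0.3562) = -0.14568

D_KL(P||Q) = 0.88475 - 0.03178 - 0.14568 = 0.70729 ≈ 0.7073 bits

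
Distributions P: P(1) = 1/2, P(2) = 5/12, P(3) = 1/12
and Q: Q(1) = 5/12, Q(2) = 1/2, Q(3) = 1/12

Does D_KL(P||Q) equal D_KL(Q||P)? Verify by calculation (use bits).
D_KL(P||Q) = 0.0219 bits, D_KL(Q||P) = 0.0219 bits. Yes — for this pair D_KL(P||Q) = D_KL(Q||P).

D_KL(P||Q) = Σ P(x) log₂(P(x)/Q(x))

Computing term by term:
  P(1)·log₂(P(1)/Q(1)) = (1/2)·log₂((1/2)/(5/12)) = 0.13152
  P(2)·log₂(P(2)/Q(2)) = (5/12)·log₂((5/12)/(1/2)) = -0.10960
  P(3)·log₂(P(3)/Q(3)) = (1/12)·log₂((1/12)/(1/12)) = 0.00000

D_KL(P||Q) = 0.13152 - 0.10960 + 0.00000 = 0.02192 ≈ 0.0219 bits

D_KL(Q||P) = Σ Q(x) log₂(Q(x)/P(x))

Computing term by term:
  Q(1)·log₂(Q(1)/P(1)) = (5/12)·log₂((5/12)/(1/2)) = -0.10960
  Q(2)·log₂(Q(2)/P(2)) = (1/2)·log₂((1/2)/(5/12)) = 0.13152
  Q(3)·log₂(Q(3)/P(3)) = (1/12)·log₂((1/12)/(1/12)) = 0.00000

D_KL(Q||P) = -0.10960 + 0.13152 + 0.00000 = 0.02192 ≈ 0.0219 bits

These ARE equal here. Q is P with outcomes relabeled (Q(1) = P(2), Q(2) = P(1)) by a relabeling that is its own inverse, so the two sums contain exactly the same terms in a different order. This is a special case — KL divergence is not symmetric in general: D_KL(P||Q) ≠ D_KL(Q||P) for most P, Q.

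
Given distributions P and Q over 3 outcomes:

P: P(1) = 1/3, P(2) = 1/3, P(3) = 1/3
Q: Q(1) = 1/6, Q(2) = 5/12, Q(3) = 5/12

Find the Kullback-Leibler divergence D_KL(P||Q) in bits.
0.1187 bits

D_KL(P||Q) = Σ P(x) log₂(P(x)/Q(x))

Computing term by term:
  P(1)·log₂(P(1)/Q(1)) = (1/3)·log₂((1/3)/(1/6)) = 0.33333
  P(2)·log₂(P(2)/Q(2)) = (1/3)·log₂((1/3)/(5/12)) = -0.10731
  P(3)·log₂(P(3)/Q(3)) = (1/3)·log₂((1/3)/(5/12)) = -0.10731

D_KL(P||Q) = 0.33333 - 0.10731 - 0.10731 = 0.11871 ≈ 0.1187 bits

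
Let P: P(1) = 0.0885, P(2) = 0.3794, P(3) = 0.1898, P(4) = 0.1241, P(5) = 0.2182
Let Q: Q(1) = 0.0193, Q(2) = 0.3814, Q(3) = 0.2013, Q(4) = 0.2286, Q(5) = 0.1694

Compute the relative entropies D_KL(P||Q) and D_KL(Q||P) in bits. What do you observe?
D_KL(P||Q) = 0.1458 bits, D_KL(Q||P) = 0.1172 bits. The two directions give different values (D_KL(P||Q) exceeds D_KL(Q||P) by 0.0286 bits): KL divergence is asymmetric.

D_KL(P||Q) = Σ P(x) log₂(P(x)/Q(x))

Computing term by term:
  P(1)·log₂(P(1)/Q(1)) = 0.0885·log₂(0.0885/0.0193) = 0.19444
  P(2)·log₂(P(2)/Q(2)) = 0.3794·log₂(0.3794/0.3814) = -0.00288
  P(3)·log₂(P(3)/Q(3)) = 0.1898·log₂(0.1898/0.2013) = -0.01611
  P(4)·log₂(P(4)/Q(4)) = 0.1241·log₂(0.1241/0.2286) = -0.10937
  P(5)·log₂(P(5)/Q(5)) = 0.2182·log₂(0.2182/0.1694) = 0.07969

D_KL(P||Q) = 0.19444 - 0.00288 - 0.01611 - 0.10937 + 0.07969 = 0.14577 ≈ 0.1458 bits

D_KL(Q||P) = Σ Q(x) log₂(Q(x)/P(x))

Computing term by term:
  Q(1)·log₂(Q(1)/P(1)) = 0.0193·log₂(0.0193/0.0885) = -0.04240
  Q(2)·log₂(Q(2)/P(2)) = 0.3814·log₂(0.3814/0.3794) = 0.00289
  Q(3)·log₂(Q(3)/P(3)) = 0.2013·log₂(0.2013/0.1898) = 0.01708
  Q(4)·log₂(Q(4)/P(4)) = 0.2286·log₂(0.2286/0.1241) = 0.20147
  Q(5)·log₂(Q(5)/P(5)) = 0.1694·log₂(0.1694/0.2182) = -0.06187

D_KL(Q||P) = -0.04240 + 0.00289 + 0.01708 + 0.20147 - 0.06187 = 0.11717 ≈ 0.1172 bits

These are NOT equal (difference: 0.0286 bits). KL divergence is asymmetric: D_KL(P||Q) ≠ D_KL(Q||P) in general.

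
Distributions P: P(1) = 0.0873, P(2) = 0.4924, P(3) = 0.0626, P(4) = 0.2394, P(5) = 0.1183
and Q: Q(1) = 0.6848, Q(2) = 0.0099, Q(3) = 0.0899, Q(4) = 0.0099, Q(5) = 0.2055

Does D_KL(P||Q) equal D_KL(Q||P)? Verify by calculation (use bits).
D_KL(P||Q) = 3.4892 bits, D_KL(Q||P) = 2.1443 bits. No — D_KL(P||Q) ≠ D_KL(Q||P) for this pair.

D_KL(P||Q) = Σ P(x) log₂(P(x)/Q(x))

Computing term by term:
  P(1)·log₂(P(1)/Q(1)) = 0.0873·log₂(0.0873/0.6848) = -0.25942
  P(2)·log₂(P(2)/Q(2)) = 0.4924·log₂(0.4924/0.0099) = 2.77529
  P(3)·log₂(P(3)/Q(3)) = 0.0626·log₂(0.0626/0.0899) = -0.03269
  P(4)·log₂(P(4)/Q(4)) = 0.2394·log₂(0.2394/0.0099) = 1.10025
  P(5)·log₂(P(5)/Q(5)) = 0.1183·log₂(0.1183/0.2055) = -0.09425

D_KL(P||Q) = -0.25942 + 2.77529 - 0.03269 + 1.10025 - 0.09425 = 3.48918 ≈ 3.4892 bits

D_KL(Q||P) = Σ Q(x) log₂(Q(x)/P(x))

Computing term by term:
  Q(1)·log₂(Q(1)/P(1)) = 0.6848·log₂(0.6848/0.0873) = 2.03497
  Q(2)·log₂(Q(2)/P(2)) = 0.0099·log₂(0.0099/0.4924) = -0.05580
  Q(3)·log₂(Q(3)/P(3)) = 0.0899·log₂(0.0899/0.0626) = 0.04694
  Q(4)·log₂(Q(4)/P(4)) = 0.0099·log₂(0.0099/0.2394) = -0.04550
  Q(5)·log₂(Q(5)/P(5)) = 0.2055·log₂(0.2055/0.1183) = 0.16372

D_KL(Q||P) = 2.03497 - 0.05580 + 0.04694 - 0.04550 + 0.16372 = 2.14433 ≈ 2.1443 bits

These are NOT equal (difference: 1.3449 bits). KL divergence is asymmetric: D_KL(P||Q) ≠ D_KL(Q||P) in general.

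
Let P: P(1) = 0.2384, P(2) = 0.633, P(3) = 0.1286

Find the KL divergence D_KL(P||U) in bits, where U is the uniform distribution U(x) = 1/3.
0.2937 bits

U(i) = 1/3 for all i

D_KL(P||U) = Σ P(x) log₂(P(x) / (1/3))
           = Σ P(x) log₂(P(x)) + log₂(3)
           = log₂(3) - H(P)

H(P) = -Σ P(x) log₂(P(x)):
  -P(1)·log₂(P(1)) = -(0.2384)·log₂(0.2384) = 0.49314
  -P(2)·log₂(P(2)) = -(0.633)·log₂(0.633) = 0.41760
  -P(3)·log₂(P(3)) = -(0.1286)·log₂(0.1286) = 0.38053
H(P) = 0.49314 + 0.41760 + 0.38053 = 1.29127 bits

log₂(3) = 1.58496 bits

D_KL(P||U) = 1.58496 - 1.29127 = 0.29369 ≈ 0.2937 bits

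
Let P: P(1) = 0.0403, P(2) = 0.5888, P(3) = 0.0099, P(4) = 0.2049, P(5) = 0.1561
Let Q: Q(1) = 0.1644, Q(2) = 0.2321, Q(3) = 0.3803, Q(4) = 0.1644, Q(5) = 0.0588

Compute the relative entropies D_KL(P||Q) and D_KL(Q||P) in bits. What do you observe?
D_KL(P||Q) = 0.9419 bits, D_KL(Q||P) = 1.8884 bits. The two directions give different values (D_KL(Q||P) exceeds D_KL(P||Q) by 0.9465 bits): KL divergence is asymmetric.

D_KL(P||Q) = Σ P(x) log₂(P(x)/Q(x))

Computing term by term:
  P(1)·log₂(P(1)/Q(1)) = 0.0403·log₂(0.0403/0.1644) = -0.08174
  P(2)·log₂(P(2)/Q(2)) = 0.5888·log₂(0.5888/0.2321) = 0.79078
  P(3)·log₂(P(3)/Q(3)) = 0.0099·log₂(0.0099/0.3803) = -0.05211
  P(4)·log₂(P(4)/Q(4)) = 0.2049·log₂(0.2049/0.1644) = 0.06510
  P(5)·log₂(P(5)/Q(5)) = 0.1561·log₂(0.1561/0.0588) = 0.21988

D_KL(P||Q) = -0.08174 + 0.79078 - 0.05211 + 0.06510 + 0.21988 = 0.94191 ≈ 0.9419 bits

D_KL(Q||P) = Σ Q(x) log₂(Q(x)/P(x))

Computing term by term:
  Q(1)·log₂(Q(1)/P(1)) = 0.1644·log₂(0.1644/0.0403) = 0.33346
  Q(2)·log₂(Q(2)/P(2)) = 0.2321·log₂(0.2321/0.5888) = -0.31172
  Q(3)·log₂(Q(3)/P(3)) = 0.3803·log₂(0.3803/0.0099) = 2.00173
  Q(4)·log₂(Q(4)/P(4)) = 0.1644·log₂(0.1644/0.2049) = -0.05223
  Q(5)·log₂(Q(5)/P(5)) = 0.0588·log₂(0.0588/0.1561) = -0.08282

D_KL(Q||P) = 0.33346 - 0.31172 + 2.00173 - 0.05223 - 0.08282 = 1.88842 ≈ 1.8884 bits

These are NOT equal (difference: 0.9465 bits). KL divergence is asymmetric: D_KL(P||Q) ≠ D_KL(Q||P) in general.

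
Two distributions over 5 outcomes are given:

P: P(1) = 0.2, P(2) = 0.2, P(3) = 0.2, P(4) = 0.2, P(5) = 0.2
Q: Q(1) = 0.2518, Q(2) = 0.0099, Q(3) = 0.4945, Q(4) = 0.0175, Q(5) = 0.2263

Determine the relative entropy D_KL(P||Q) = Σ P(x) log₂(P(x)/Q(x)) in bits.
1.2069 bits

D_KL(P||Q) = Σ P(x) log₂(P(x)/Q(x))

Computing term by term:
  P(1)·log₂(P(1)/Q(1)) = 0.2·log₂(0.2/0.2518) = -0.06646
  P(2)·log₂(P(2)/Q(2)) = 0.2·log₂(0.2/0.0099) = 0.86729
  P(3)·log₂(P(3)/Q(3)) = 0.2·log₂(0.2/0.4945) = -0.26119
  P(4)·log₂(P(4)/Q(4)) = 0.2·log₂(0.2/0.0175) = 0.70291
  P(5)·log₂(P(5)/Q(5)) = 0.2·log₂(0.2/0.2263) = -0.03565

D_KL(P||Q) = -0.06646 + 0.86729 - 0.26119 + 0.70291 - 0.03565 = 1.20690 ≈ 1.2069 bits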